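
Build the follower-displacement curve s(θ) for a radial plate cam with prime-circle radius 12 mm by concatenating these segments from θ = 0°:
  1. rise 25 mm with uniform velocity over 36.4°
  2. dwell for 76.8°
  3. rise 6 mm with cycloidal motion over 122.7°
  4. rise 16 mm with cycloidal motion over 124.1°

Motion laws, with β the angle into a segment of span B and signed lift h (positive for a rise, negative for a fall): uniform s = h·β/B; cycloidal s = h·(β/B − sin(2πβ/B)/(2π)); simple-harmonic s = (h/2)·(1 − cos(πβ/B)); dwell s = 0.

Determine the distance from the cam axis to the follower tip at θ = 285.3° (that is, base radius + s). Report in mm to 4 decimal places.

seg 1 [0°–36.4°] uniform, h=25: full span → s += 25 → s = 25.0000
seg 2 [36.4°–113.2°] dwell: s stays 25.0000
seg 3 [113.2°–235.9°] cycloidal, h=6: full span → s += 6 → s = 31.0000
seg 4 [235.9°–360°] cycloidal, h=16: θ=285.3° here. β=49.4, B=124.1. 16·(0.3981 − sin(2π·0.3981)/(2π)) = 4.8474 → s = 35.8474
radial distance = base radius + s = 12 + 35.8474 = 47.8474

47.8474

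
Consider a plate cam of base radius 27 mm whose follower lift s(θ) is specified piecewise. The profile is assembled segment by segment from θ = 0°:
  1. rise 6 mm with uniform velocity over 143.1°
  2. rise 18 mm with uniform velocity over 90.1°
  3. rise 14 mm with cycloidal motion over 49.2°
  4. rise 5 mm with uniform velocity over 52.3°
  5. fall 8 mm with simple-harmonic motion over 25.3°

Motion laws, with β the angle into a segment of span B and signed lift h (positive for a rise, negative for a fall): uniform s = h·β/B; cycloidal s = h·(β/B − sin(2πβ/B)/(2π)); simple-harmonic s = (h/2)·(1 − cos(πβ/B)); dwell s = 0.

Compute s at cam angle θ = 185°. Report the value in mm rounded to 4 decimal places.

seg 1 [0°–143.1°] uniform, h=6: full span → s += 6 → s = 6.0000
seg 2 [143.1°–233.2°] uniform, h=18: θ=185° here. β=41.9, B=90.1. 18·41.9/90.1 = 8.3707 → s = 14.3707

14.3707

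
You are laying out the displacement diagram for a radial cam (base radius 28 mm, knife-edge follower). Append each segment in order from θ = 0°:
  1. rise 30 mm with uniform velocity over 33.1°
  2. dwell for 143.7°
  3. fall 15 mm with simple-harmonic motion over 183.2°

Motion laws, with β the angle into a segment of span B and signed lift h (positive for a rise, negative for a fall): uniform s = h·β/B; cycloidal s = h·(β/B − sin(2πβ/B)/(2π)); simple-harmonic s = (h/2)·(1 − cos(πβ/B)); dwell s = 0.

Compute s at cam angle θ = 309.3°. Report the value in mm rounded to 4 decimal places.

seg 1 [0°–33.1°] uniform, h=30: full span → s += 30 → s = 30.0000
seg 2 [33.1°–176.8°] dwell: s stays 30.0000
seg 3 [176.8°–360°] simple-harmonic, h=-15: θ=309.3° here. β=132.5, B=183.2. -15/2·(1 − cos(π·0.7233)) = -12.3395 → s = 17.6605

17.6605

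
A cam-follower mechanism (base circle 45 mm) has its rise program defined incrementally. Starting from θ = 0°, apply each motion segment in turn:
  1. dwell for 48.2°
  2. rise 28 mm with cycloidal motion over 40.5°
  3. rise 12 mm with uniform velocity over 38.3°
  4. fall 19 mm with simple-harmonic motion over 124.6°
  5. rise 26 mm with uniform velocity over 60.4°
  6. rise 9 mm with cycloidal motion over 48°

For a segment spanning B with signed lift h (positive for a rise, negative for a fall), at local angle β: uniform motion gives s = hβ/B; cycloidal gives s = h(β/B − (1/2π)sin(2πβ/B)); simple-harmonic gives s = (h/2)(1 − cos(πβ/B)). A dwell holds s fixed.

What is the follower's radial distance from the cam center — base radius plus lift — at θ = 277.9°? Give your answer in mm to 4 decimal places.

seg 1 [0°–48.2°] dwell: s stays 0.0000
seg 2 [48.2°–88.7°] cycloidal, h=28: full span → s += 28 → s = 28.0000
seg 3 [88.7°–127°] uniform, h=12: full span → s += 12 → s = 40.0000
seg 4 [127°–251.6°] simple-harmonic, h=-19: full span → s += -19 → s = 21.0000
seg 5 [251.6°–312°] uniform, h=26: θ=277.9° here. β=26.3, B=60.4. 26·26.3/60.4 = 11.3212 → s = 32.3212
radial distance = base radius + s = 45 + 32.3212 = 77.3212

77.3212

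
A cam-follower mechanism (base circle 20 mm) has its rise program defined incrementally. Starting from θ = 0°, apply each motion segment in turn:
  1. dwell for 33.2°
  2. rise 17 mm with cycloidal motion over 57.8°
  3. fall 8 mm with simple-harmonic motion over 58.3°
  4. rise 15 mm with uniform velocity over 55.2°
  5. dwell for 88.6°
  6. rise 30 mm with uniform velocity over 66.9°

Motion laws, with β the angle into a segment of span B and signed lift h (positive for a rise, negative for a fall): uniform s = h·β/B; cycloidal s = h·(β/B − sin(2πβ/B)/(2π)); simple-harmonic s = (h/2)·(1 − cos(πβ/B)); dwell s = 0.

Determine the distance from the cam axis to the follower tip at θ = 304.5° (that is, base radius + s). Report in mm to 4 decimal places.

seg 1 [0°–33.2°] dwell: s stays 0.0000
seg 2 [33.2°–91°] cycloidal, h=17: full span → s += 17 → s = 17.0000
seg 3 [91°–149.3°] simple-harmonic, h=-8: full span → s += -8 → s = 9.0000
seg 4 [149.3°–204.5°] uniform, h=15: full span → s += 15 → s = 24.0000
seg 5 [204.5°–293.1°] dwell: s stays 24.0000
seg 6 [293.1°–360°] uniform, h=30: θ=304.5° here. β=11.4, B=66.9. 30·11.4/66.9 = 5.1121 → s = 29.1121
radial distance = base radius + s = 20 + 29.1121 = 49.1121

49.1121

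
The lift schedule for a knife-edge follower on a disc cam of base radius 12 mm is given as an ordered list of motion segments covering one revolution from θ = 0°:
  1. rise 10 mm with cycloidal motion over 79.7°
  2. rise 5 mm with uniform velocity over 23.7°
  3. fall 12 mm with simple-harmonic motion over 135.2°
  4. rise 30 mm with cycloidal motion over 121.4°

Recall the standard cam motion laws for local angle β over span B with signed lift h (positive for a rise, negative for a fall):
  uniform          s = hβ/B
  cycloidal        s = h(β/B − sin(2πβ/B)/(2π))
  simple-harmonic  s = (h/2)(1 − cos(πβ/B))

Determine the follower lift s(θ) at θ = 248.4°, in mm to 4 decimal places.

seg 1 [0°–79.7°] cycloidal, h=10: full span → s += 10 → s = 10.0000
seg 2 [79.7°–103.4°] uniform, h=5: full span → s += 5 → s = 15.0000
seg 3 [103.4°–238.6°] simple-harmonic, h=-12: full span → s += -12 → s = 3.0000
seg 4 [238.6°–360°] cycloidal, h=30: θ=248.4° here. β=9.8, B=121.4. 30·(0.0807 − sin(2π·0.0807)/(2π)) = 0.1025 → s = 3.1025

3.1025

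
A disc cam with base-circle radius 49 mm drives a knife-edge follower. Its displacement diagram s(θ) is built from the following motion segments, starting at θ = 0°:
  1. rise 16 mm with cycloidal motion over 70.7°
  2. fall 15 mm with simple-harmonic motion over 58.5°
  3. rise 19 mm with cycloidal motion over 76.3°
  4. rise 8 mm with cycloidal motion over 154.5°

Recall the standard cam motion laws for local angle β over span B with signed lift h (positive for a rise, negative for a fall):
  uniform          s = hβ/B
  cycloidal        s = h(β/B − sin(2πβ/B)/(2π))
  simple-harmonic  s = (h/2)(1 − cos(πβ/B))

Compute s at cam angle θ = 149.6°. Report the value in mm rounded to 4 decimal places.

seg 1 [0°–70.7°] cycloidal, h=16: full span → s += 16 → s = 16.0000
seg 2 [70.7°–129.2°] simple-harmonic, h=-15: full span → s += -15 → s = 1.0000
seg 3 [129.2°–205.5°] cycloidal, h=19: θ=149.6° here. β=20.4, B=76.3. 19·(0.2674 − sin(2π·0.2674)/(2π)) = 2.0740 → s = 3.0740

3.0740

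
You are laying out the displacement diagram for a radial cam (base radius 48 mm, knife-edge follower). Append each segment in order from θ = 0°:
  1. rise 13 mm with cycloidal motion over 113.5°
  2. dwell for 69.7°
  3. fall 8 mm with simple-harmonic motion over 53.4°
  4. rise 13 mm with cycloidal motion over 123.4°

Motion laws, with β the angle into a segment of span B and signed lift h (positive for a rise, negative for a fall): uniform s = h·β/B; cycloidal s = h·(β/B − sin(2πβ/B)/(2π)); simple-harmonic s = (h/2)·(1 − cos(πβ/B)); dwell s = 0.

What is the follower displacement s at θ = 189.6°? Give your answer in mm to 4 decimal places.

seg 1 [0°–113.5°] cycloidal, h=13: full span → s += 13 → s = 13.0000
seg 2 [113.5°–183.2°] dwell: s stays 13.0000
seg 3 [183.2°–236.6°] simple-harmonic, h=-8: θ=189.6° here. β=6.4, B=53.4. -8/2·(1 − cos(π·0.1199)) = -0.2802 → s = 12.7198

12.7198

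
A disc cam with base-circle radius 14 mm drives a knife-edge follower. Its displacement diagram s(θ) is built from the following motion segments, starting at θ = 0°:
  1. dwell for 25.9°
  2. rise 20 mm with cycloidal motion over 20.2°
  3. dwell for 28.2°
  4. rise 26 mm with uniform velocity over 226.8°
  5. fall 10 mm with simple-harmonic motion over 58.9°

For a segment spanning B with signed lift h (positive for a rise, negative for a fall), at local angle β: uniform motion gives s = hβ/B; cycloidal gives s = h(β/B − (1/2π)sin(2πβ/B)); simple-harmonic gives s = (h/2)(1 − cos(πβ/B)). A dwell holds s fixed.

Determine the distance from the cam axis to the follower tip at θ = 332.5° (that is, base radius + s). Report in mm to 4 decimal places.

seg 1 [0°–25.9°] dwell: s stays 0.0000
seg 2 [25.9°–46.1°] cycloidal, h=20: full span → s += 20 → s = 20.0000
seg 3 [46.1°–74.3°] dwell: s stays 20.0000
seg 4 [74.3°–301.1°] uniform, h=26: full span → s += 26 → s = 46.0000
seg 5 [301.1°–360°] simple-harmonic, h=-10: θ=332.5° here. β=31.4, B=58.9. -10/2·(1 − cos(π·0.5331)) = -5.5191 → s = 40.4809
radial distance = base radius + s = 14 + 40.4809 = 54.4809

54.4809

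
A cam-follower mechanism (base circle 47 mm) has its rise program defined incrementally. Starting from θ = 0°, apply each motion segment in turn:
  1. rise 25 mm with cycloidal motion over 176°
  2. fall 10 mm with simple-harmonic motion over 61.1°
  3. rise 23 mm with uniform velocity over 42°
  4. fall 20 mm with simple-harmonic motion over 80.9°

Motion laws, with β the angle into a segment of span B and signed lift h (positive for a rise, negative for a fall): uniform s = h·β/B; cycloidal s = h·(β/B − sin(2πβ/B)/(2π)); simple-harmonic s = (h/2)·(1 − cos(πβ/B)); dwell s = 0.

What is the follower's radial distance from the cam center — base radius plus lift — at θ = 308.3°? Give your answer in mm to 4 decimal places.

seg 1 [0°–176°] cycloidal, h=25: full span → s += 25 → s = 25.0000
seg 2 [176°–237.1°] simple-harmonic, h=-10: full span → s += -10 → s = 15.0000
seg 3 [237.1°–279.1°] uniform, h=23: full span → s += 23 → s = 38.0000
seg 4 [279.1°–360°] simple-harmonic, h=-20: θ=308.3° here. β=29.2, B=80.9. -20/2·(1 − cos(π·0.3609)) = -5.7689 → s = 32.2311
radial distance = base radius + s = 47 + 32.2311 = 79.2311

79.2311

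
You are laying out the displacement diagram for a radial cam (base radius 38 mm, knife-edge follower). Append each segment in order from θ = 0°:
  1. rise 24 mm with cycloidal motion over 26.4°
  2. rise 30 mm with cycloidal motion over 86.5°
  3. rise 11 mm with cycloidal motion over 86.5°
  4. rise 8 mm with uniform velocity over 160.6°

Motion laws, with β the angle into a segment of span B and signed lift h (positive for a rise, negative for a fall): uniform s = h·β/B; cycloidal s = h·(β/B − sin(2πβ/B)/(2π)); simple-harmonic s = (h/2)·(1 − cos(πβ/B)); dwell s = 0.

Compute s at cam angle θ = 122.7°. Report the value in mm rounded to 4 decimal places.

seg 1 [0°–26.4°] cycloidal, h=24: full span → s += 24 → s = 24.0000
seg 2 [26.4°–112.9°] cycloidal, h=30: full span → s += 30 → s = 54.0000
seg 3 [112.9°–199.4°] cycloidal, h=11: θ=122.7° here. β=9.8, B=86.5. 11·(0.1133 − sin(2π·0.1133)/(2π)) = 0.1026 → s = 54.1026

54.1026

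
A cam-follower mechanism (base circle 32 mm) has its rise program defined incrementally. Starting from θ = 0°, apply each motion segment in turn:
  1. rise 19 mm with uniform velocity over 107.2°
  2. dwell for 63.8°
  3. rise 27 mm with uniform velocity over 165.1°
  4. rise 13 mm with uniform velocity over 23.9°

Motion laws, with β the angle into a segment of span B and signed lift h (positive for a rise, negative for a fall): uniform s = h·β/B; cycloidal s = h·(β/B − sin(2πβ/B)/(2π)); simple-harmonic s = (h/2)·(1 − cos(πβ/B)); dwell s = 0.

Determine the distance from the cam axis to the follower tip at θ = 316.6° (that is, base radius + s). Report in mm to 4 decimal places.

seg 1 [0°–107.2°] uniform, h=19: full span → s += 19 → s = 19.0000
seg 2 [107.2°–171°] dwell: s stays 19.0000
seg 3 [171°–336.1°] uniform, h=27: θ=316.6° here. β=145.6, B=165.1. 27·145.6/165.1 = 23.8110 → s = 42.8110
radial distance = base radius + s = 32 + 42.8110 = 74.8110

74.8110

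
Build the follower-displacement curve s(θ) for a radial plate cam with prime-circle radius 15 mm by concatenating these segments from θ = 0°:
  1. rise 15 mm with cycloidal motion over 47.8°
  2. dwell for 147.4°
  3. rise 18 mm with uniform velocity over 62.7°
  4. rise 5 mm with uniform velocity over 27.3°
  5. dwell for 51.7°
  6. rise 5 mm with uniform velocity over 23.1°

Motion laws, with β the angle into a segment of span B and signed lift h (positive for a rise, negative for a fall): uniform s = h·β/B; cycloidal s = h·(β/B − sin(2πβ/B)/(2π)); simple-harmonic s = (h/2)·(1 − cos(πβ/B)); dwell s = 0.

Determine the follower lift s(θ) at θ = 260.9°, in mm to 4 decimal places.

seg 1 [0°–47.8°] cycloidal, h=15: full span → s += 15 → s = 15.0000
seg 2 [47.8°–195.2°] dwell: s stays 15.0000
seg 3 [195.2°–257.9°] uniform, h=18: full span → s += 18 → s = 33.0000
seg 4 [257.9°–285.2°] uniform, h=5: θ=260.9° here. β=3, B=27.3. 5·3/27.3 = 0.5495 → s = 33.5495

33.5495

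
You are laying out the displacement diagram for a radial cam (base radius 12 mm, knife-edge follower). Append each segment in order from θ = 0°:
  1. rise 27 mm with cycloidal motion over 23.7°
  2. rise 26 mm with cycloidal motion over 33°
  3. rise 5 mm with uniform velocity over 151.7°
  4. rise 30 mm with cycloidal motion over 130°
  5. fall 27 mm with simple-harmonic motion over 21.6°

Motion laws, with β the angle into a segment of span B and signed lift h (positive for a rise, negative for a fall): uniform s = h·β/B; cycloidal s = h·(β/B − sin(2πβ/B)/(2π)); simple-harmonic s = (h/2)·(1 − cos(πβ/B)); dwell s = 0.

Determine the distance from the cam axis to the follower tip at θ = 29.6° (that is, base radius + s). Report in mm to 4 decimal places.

seg 1 [0°–23.7°] cycloidal, h=27: full span → s += 27 → s = 27.0000
seg 2 [23.7°–56.7°] cycloidal, h=26: θ=29.6° here. β=5.9, B=33. 26·(0.1788 − sin(2π·0.1788)/(2π)) = 0.9178 → s = 27.9178
radial distance = base radius + s = 12 + 27.9178 = 39.9178

39.9178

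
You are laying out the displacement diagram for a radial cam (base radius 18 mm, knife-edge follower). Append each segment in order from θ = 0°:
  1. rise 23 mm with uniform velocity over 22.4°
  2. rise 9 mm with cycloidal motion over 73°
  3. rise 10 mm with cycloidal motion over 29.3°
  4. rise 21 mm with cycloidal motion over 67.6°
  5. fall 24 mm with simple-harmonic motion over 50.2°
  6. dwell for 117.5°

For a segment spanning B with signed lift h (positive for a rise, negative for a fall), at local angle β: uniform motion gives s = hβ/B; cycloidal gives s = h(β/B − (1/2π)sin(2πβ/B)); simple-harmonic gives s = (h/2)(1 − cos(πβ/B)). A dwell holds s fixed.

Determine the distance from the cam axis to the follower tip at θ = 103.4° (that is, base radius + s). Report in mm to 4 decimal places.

seg 1 [0°–22.4°] uniform, h=23: full span → s += 23 → s = 23.0000
seg 2 [22.4°–95.4°] cycloidal, h=9: full span → s += 9 → s = 32.0000
seg 3 [95.4°–124.7°] cycloidal, h=10: θ=103.4° here. β=8, B=29.3. 10·(0.2730 − sin(2π·0.2730)/(2π)) = 1.1555 → s = 33.1555
radial distance = base radius + s = 18 + 33.1555 = 51.1555

51.1555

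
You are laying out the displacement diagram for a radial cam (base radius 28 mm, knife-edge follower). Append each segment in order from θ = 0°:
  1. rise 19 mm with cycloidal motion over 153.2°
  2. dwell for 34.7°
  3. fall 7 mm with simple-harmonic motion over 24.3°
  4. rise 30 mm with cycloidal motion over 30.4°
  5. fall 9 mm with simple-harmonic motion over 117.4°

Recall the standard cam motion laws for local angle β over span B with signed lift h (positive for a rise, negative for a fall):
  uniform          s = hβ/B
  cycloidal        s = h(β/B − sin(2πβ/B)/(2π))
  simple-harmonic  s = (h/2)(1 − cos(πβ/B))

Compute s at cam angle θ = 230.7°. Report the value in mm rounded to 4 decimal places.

seg 1 [0°–153.2°] cycloidal, h=19: full span → s += 19 → s = 19.0000
seg 2 [153.2°–187.9°] dwell: s stays 19.0000
seg 3 [187.9°–212.2°] simple-harmonic, h=-7: full span → s += -7 → s = 12.0000
seg 4 [212.2°–242.6°] cycloidal, h=30: θ=230.7° here. β=18.5, B=30.4. 30·(0.6086 − sin(2π·0.6086)/(2π)) = 21.2665 → s = 33.2665

33.2665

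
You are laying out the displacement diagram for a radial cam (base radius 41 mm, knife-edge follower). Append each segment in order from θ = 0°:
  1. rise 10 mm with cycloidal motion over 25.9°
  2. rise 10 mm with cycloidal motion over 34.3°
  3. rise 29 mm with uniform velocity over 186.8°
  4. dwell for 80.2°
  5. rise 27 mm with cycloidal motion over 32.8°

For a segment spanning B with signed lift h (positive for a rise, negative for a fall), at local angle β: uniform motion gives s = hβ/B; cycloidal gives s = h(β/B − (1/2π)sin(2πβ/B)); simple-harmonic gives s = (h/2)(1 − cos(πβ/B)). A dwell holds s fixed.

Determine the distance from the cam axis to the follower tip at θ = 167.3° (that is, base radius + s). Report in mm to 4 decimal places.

seg 1 [0°–25.9°] cycloidal, h=10: full span → s += 10 → s = 10.0000
seg 2 [25.9°–60.2°] cycloidal, h=10: full span → s += 10 → s = 20.0000
seg 3 [60.2°–247°] uniform, h=29: θ=167.3° here. β=107.1, B=186.8. 29·107.1/186.8 = 16.6269 → s = 36.6269
radial distance = base radius + s = 41 + 36.6269 = 77.6269

77.6269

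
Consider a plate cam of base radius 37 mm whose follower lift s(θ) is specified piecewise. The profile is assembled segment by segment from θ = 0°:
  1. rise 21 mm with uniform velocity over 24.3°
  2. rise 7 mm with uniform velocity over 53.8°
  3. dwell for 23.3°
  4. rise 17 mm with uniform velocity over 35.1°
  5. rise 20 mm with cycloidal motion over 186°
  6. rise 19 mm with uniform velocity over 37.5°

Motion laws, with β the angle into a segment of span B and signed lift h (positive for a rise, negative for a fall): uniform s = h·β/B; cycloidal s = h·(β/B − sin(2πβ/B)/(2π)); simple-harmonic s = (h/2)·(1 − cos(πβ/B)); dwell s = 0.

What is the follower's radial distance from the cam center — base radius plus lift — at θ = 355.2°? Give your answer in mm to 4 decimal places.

seg 1 [0°–24.3°] uniform, h=21: full span → s += 21 → s = 21.0000
seg 2 [24.3°–78.1°] uniform, h=7: full span → s += 7 → s = 28.0000
seg 3 [78.1°–101.4°] dwell: s stays 28.0000
seg 4 [101.4°–136.5°] uniform, h=17: full span → s += 17 → s = 45.0000
seg 5 [136.5°–322.5°] cycloidal, h=20: full span → s += 20 → s = 65.0000
seg 6 [322.5°–360°] uniform, h=19: θ=355.2° here. β=32.7, B=37.5. 19·32.7/37.5 = 16.5680 → s = 81.5680
radial distance = base radius + s = 37 + 81.5680 = 118.5680

118.5680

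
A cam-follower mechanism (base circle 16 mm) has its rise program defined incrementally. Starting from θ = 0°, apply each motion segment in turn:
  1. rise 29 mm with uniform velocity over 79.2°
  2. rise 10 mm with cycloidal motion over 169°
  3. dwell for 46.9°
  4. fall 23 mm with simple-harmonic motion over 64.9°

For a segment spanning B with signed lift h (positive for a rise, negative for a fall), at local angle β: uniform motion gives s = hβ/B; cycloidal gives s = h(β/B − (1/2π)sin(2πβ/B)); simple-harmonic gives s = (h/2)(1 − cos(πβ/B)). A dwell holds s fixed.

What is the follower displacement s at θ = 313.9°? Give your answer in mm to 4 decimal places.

seg 1 [0°–79.2°] uniform, h=29: full span → s += 29 → s = 29.0000
seg 2 [79.2°–248.2°] cycloidal, h=10: full span → s += 10 → s = 39.0000
seg 3 [248.2°–295.1°] dwell: s stays 39.0000
seg 4 [295.1°–360°] simple-harmonic, h=-23: θ=313.9° here. β=18.8, B=64.9. -23/2·(1 − cos(π·0.2897)) = -4.4423 → s = 34.5577

34.5577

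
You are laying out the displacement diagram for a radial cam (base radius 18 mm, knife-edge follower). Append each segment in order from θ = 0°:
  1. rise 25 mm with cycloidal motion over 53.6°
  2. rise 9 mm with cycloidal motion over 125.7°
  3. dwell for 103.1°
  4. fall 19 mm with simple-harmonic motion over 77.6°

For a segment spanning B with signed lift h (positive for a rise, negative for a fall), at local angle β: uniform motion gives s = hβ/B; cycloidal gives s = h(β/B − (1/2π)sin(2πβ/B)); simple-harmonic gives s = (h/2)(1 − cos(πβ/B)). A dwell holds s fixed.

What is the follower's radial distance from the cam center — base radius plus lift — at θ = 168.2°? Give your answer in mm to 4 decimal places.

seg 1 [0°–53.6°] cycloidal, h=25: full span → s += 25 → s = 25.0000
seg 2 [53.6°–179.3°] cycloidal, h=9: θ=168.2° here. β=114.6, B=125.7. 9·(0.9117 − sin(2π·0.9117)/(2π)) = 8.9598 → s = 33.9598
radial distance = base radius + s = 18 + 33.9598 = 51.9598

51.9598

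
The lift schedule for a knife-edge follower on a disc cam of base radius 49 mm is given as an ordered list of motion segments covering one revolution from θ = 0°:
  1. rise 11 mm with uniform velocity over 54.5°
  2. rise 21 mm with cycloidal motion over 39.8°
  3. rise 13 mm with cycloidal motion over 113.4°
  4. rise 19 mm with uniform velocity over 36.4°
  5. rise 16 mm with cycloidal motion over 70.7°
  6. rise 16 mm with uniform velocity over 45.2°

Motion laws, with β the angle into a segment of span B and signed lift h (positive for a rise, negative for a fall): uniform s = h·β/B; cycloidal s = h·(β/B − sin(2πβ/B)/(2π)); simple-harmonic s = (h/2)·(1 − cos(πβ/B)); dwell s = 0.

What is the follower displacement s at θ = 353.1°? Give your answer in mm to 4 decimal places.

seg 1 [0°–54.5°] uniform, h=11: full span → s += 11 → s = 11.0000
seg 2 [54.5°–94.3°] cycloidal, h=21: full span → s += 21 → s = 32.0000
seg 3 [94.3°–207.7°] cycloidal, h=13: full span → s += 13 → s = 45.0000
seg 4 [207.7°–244.1°] uniform, h=19: full span → s += 19 → s = 64.0000
seg 5 [244.1°–314.8°] cycloidal, h=16: full span → s += 16 → s = 80.0000
seg 6 [314.8°–360°] uniform, h=16: θ=353.1° here. β=38.3, B=45.2. 16·38.3/45.2 = 13.5575 → s = 93.5575

93.5575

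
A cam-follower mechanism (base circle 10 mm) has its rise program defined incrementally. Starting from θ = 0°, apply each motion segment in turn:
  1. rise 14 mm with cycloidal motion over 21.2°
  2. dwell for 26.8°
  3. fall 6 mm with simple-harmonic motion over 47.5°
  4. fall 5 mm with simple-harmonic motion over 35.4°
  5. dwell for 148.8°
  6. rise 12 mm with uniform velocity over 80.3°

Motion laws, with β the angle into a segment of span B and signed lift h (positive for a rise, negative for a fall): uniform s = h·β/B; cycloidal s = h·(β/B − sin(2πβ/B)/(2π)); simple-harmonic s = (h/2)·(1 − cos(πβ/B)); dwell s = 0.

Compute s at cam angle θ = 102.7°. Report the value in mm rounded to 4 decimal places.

seg 1 [0°–21.2°] cycloidal, h=14: full span → s += 14 → s = 14.0000
seg 2 [21.2°–48°] dwell: s stays 14.0000
seg 3 [48°–95.5°] simple-harmonic, h=-6: full span → s += -6 → s = 8.0000
seg 4 [95.5°–130.9°] simple-harmonic, h=-5: θ=102.7° here. β=7.2, B=35.4. -5/2·(1 − cos(π·0.2034)) = -0.4932 → s = 7.5068

7.5068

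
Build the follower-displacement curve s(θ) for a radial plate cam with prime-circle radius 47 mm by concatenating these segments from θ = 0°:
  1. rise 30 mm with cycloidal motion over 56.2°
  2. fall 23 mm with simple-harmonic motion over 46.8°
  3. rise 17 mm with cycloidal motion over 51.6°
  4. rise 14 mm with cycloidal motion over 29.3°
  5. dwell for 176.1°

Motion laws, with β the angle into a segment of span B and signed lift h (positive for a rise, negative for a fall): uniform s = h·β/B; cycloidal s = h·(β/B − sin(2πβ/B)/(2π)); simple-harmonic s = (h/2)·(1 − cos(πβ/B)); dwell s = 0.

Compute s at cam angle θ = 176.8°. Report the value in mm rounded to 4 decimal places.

seg 1 [0°–56.2°] cycloidal, h=30: full span → s += 30 → s = 30.0000
seg 2 [56.2°–103°] simple-harmonic, h=-23: full span → s += -23 → s = 7.0000
seg 3 [103°–154.6°] cycloidal, h=17: full span → s += 17 → s = 24.0000
seg 4 [154.6°–183.9°] cycloidal, h=14: θ=176.8° here. β=22.2, B=29.3. 14·(0.7577 − sin(2π·0.7577)/(2π)) = 12.8331 → s = 36.8331

36.8331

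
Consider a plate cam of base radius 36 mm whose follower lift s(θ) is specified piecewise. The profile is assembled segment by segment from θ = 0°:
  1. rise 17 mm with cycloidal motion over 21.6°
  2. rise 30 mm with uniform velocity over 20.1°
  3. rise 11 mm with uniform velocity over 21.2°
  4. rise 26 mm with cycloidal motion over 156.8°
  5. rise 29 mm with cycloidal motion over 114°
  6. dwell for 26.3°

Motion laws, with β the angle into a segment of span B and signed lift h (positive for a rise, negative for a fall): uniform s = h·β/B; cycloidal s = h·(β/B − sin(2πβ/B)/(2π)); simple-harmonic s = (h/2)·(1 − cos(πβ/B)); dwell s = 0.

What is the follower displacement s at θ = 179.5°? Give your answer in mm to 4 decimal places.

seg 1 [0°–21.6°] cycloidal, h=17: full span → s += 17 → s = 17.0000
seg 2 [21.6°–41.7°] uniform, h=30: full span → s += 30 → s = 47.0000
seg 3 [41.7°–62.9°] uniform, h=11: full span → s += 11 → s = 58.0000
seg 4 [62.9°–219.7°] cycloidal, h=26: θ=179.5° here. β=116.6, B=156.8. 26·(0.7436 − sin(2π·0.7436)/(2π)) = 23.4689 → s = 81.4689

81.4689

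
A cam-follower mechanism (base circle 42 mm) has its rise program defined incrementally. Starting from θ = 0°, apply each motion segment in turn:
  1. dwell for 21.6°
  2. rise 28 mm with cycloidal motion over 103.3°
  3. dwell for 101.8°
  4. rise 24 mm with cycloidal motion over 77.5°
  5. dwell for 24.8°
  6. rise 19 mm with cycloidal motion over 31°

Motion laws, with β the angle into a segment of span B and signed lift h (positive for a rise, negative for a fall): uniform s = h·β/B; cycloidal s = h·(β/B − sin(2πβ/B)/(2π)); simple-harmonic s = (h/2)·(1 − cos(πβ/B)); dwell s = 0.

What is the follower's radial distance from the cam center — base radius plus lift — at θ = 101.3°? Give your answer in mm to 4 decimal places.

seg 1 [0°–21.6°] dwell: s stays 0.0000
seg 2 [21.6°–124.9°] cycloidal, h=28: θ=101.3° here. β=79.7, B=103.3. 28·(0.7715 − sin(2π·0.7715)/(2π)) = 26.0187 → s = 26.0187
radial distance = base radius + s = 42 + 26.0187 = 68.0187

68.0187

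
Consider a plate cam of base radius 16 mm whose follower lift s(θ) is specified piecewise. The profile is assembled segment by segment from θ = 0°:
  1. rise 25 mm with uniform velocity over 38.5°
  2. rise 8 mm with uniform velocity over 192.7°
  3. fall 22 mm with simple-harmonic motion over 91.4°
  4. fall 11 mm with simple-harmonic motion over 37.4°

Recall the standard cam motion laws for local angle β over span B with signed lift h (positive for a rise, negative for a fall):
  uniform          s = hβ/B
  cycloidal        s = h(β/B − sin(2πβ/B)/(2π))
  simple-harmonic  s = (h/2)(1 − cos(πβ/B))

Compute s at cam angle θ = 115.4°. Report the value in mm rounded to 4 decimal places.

seg 1 [0°–38.5°] uniform, h=25: full span → s += 25 → s = 25.0000
seg 2 [38.5°–231.2°] uniform, h=8: θ=115.4° here. β=76.9, B=192.7. 8·76.9/192.7 = 3.1925 → s = 28.1925

28.1925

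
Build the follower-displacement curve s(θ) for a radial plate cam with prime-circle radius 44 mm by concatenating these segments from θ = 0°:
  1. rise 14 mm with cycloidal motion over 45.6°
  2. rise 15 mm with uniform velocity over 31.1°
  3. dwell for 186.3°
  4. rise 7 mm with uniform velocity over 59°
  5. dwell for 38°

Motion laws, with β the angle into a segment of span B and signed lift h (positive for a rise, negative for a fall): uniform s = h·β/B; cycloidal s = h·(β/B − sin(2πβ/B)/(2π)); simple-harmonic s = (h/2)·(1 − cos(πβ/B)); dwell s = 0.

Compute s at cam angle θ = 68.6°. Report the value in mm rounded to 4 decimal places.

seg 1 [0°–45.6°] cycloidal, h=14: full span → s += 14 → s = 14.0000
seg 2 [45.6°–76.7°] uniform, h=15: θ=68.6° here. β=23, B=31.1. 15·23/31.1 = 11.0932 → s = 25.0932

25.0932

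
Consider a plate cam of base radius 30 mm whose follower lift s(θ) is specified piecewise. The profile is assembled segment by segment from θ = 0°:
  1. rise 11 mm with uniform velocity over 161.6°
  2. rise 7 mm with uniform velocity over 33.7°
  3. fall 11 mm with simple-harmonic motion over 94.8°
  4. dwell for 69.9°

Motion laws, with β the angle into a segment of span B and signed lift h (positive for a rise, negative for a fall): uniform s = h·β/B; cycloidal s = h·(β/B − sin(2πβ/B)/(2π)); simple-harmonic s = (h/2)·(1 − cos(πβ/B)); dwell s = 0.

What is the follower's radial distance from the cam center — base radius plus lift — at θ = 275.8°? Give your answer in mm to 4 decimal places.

seg 1 [0°–161.6°] uniform, h=11: full span → s += 11 → s = 11.0000
seg 2 [161.6°–195.3°] uniform, h=7: full span → s += 7 → s = 18.0000
seg 3 [195.3°–290.1°] simple-harmonic, h=-11: θ=275.8° here. β=80.5, B=94.8. -11/2·(1 − cos(π·0.8492)) = -10.3939 → s = 7.6061
radial distance = base radius + s = 30 + 7.6061 = 37.6061

37.6061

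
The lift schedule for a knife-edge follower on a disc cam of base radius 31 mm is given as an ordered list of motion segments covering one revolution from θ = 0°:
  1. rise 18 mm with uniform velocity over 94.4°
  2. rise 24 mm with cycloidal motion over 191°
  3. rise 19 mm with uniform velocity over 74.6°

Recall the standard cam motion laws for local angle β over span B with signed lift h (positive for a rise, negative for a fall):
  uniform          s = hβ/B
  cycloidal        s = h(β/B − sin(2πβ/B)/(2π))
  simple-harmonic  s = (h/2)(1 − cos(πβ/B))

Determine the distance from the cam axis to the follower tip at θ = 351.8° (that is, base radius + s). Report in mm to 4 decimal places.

seg 1 [0°–94.4°] uniform, h=18: full span → s += 18 → s = 18.0000
seg 2 [94.4°–285.4°] cycloidal, h=24: full span → s += 24 → s = 42.0000
seg 3 [285.4°–360°] uniform, h=19: θ=351.8° here. β=66.4, B=74.6. 19·66.4/74.6 = 16.9115 → s = 58.9115
radial distance = base radius + s = 31 + 58.9115 = 89.9115

89.9115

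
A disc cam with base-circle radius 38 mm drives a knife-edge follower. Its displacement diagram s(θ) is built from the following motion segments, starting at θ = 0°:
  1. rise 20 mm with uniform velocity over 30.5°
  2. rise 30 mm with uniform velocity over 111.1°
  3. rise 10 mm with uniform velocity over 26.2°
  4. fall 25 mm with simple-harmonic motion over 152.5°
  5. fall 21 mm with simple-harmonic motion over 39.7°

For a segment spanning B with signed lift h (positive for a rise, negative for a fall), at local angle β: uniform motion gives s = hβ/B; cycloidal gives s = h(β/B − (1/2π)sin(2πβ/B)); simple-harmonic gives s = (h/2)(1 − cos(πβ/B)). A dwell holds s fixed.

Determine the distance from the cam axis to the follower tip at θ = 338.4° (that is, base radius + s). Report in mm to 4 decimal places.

seg 1 [0°–30.5°] uniform, h=20: full span → s += 20 → s = 20.0000
seg 2 [30.5°–141.6°] uniform, h=30: full span → s += 30 → s = 50.0000
seg 3 [141.6°–167.8°] uniform, h=10: full span → s += 10 → s = 60.0000
seg 4 [167.8°–320.3°] simple-harmonic, h=-25: full span → s += -25 → s = 35.0000
seg 5 [320.3°–360°] simple-harmonic, h=-21: θ=338.4° here. β=18.1, B=39.7. -21/2·(1 − cos(π·0.4559)) = -9.0506 → s = 25.9494
radial distance = base radius + s = 38 + 25.9494 = 63.9494

63.9494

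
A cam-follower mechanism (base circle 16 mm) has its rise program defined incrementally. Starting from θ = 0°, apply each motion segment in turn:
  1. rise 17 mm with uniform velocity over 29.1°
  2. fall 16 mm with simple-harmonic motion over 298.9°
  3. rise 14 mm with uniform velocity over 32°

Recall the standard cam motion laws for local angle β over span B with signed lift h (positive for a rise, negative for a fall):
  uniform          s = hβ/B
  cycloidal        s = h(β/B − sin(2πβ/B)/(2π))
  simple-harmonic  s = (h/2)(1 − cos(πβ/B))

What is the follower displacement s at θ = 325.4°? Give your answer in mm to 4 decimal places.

seg 1 [0°–29.1°] uniform, h=17: full span → s += 17 → s = 17.0000
seg 2 [29.1°–328°] simple-harmonic, h=-16: θ=325.4° here. β=296.3, B=298.9. -16/2·(1 − cos(π·0.9913)) = -15.9970 → s = 1.0030

1.0030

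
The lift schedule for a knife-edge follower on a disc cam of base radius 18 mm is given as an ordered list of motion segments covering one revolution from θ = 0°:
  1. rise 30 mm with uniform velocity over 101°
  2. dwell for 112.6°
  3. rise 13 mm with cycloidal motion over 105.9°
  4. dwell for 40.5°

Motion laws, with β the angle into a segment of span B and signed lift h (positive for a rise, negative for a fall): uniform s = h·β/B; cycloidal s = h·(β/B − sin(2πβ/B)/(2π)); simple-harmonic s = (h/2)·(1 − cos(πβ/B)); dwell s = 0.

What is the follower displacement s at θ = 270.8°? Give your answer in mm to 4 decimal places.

seg 1 [0°–101°] uniform, h=30: full span → s += 30 → s = 30.0000
seg 2 [101°–213.6°] dwell: s stays 30.0000
seg 3 [213.6°–319.5°] cycloidal, h=13: θ=270.8° here. β=57.2, B=105.9. 13·(0.5401 − sin(2π·0.5401)/(2π)) = 7.5379 → s = 37.5379

37.5379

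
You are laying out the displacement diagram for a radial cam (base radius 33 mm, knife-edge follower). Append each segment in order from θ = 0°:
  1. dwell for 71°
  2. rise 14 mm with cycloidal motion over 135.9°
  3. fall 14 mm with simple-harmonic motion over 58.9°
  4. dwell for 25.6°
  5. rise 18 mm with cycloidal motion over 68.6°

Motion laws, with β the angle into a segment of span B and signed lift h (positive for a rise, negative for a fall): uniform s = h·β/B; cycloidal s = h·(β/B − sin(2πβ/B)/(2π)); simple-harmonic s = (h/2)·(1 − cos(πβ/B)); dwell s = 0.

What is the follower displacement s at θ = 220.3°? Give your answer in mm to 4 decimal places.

seg 1 [0°–71°] dwell: s stays 0.0000
seg 2 [71°–206.9°] cycloidal, h=14: full span → s += 14 → s = 14.0000
seg 3 [206.9°–265.8°] simple-harmonic, h=-14: θ=220.3° here. β=13.4, B=58.9. -14/2·(1 − cos(π·0.2275)) = -1.7131 → s = 12.2869

12.2869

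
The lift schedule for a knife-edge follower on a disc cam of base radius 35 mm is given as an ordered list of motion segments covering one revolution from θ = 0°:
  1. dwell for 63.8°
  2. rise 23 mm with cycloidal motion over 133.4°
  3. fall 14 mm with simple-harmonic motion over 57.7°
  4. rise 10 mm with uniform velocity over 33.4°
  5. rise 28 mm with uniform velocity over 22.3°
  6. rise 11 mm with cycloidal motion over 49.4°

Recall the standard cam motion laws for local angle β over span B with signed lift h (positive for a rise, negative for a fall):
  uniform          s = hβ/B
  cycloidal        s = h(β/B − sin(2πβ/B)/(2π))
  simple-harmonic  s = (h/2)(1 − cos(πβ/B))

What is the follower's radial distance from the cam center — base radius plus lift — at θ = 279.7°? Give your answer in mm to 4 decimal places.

seg 1 [0°–63.8°] dwell: s stays 0.0000
seg 2 [63.8°–197.2°] cycloidal, h=23: full span → s += 23 → s = 23.0000
seg 3 [197.2°–254.9°] simple-harmonic, h=-14: full span → s += -14 → s = 9.0000
seg 4 [254.9°–288.3°] uniform, h=10: θ=279.7° here. β=24.8, B=33.4. 10·24.8/33.4 = 7.4251 → s = 16.4251
radial distance = base radius + s = 35 + 16.4251 = 51.4251

51.4251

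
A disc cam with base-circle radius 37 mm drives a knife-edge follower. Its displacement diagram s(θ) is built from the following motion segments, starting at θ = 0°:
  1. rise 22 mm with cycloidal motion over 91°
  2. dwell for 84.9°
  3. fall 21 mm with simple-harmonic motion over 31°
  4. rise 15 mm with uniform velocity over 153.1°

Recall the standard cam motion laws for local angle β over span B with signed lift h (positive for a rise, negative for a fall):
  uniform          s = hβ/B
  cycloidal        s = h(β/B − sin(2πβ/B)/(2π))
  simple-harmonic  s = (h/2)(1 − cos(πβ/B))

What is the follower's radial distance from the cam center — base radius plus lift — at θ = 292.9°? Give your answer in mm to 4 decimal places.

seg 1 [0°–91°] cycloidal, h=22: full span → s += 22 → s = 22.0000
seg 2 [91°–175.9°] dwell: s stays 22.0000
seg 3 [175.9°–206.9°] simple-harmonic, h=-21: full span → s += -21 → s = 1.0000
seg 4 [206.9°–360°] uniform, h=15: θ=292.9° here. β=86, B=153.1. 15·86/153.1 = 8.4259 → s = 9.4259
radial distance = base radius + s = 37 + 9.4259 = 46.4259

46.4259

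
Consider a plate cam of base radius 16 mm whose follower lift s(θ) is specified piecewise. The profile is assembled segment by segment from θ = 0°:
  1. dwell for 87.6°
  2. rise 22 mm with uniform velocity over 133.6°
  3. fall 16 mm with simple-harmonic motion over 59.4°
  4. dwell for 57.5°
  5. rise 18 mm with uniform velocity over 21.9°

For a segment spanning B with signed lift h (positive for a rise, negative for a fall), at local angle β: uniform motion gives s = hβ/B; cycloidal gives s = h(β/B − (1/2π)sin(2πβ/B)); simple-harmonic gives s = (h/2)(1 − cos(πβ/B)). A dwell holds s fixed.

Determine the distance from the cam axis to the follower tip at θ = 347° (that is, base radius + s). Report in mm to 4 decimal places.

seg 1 [0°–87.6°] dwell: s stays 0.0000
seg 2 [87.6°–221.2°] uniform, h=22: full span → s += 22 → s = 22.0000
seg 3 [221.2°–280.6°] simple-harmonic, h=-16: full span → s += -16 → s = 6.0000
seg 4 [280.6°–338.1°] dwell: s stays 6.0000
seg 5 [338.1°–360°] uniform, h=18: θ=347° here. β=8.9, B=21.9. 18·8.9/21.9 = 7.3151 → s = 13.3151
radial distance = base radius + s = 16 + 13.3151 = 29.3151

29.3151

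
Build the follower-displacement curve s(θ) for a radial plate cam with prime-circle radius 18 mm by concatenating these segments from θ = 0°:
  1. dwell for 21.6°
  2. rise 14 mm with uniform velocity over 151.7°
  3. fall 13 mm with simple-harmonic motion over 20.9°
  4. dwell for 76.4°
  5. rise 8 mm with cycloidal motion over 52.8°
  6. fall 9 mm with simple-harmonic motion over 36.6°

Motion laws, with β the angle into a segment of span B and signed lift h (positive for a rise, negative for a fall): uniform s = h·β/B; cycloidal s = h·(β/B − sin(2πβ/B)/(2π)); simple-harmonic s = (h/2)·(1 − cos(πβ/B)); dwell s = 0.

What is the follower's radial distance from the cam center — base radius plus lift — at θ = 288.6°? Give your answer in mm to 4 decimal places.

seg 1 [0°–21.6°] dwell: s stays 0.0000
seg 2 [21.6°–173.3°] uniform, h=14: full span → s += 14 → s = 14.0000
seg 3 [173.3°–194.2°] simple-harmonic, h=-13: full span → s += -13 → s = 1.0000
seg 4 [194.2°–270.6°] dwell: s stays 1.0000
seg 5 [270.6°–323.4°] cycloidal, h=8: θ=288.6° here. β=18, B=52.8. 8·(0.3409 − sin(2π·0.3409)/(2π)) = 1.6562 → s = 2.6562
radial distance = base radius + s = 18 + 2.6562 = 20.6562

20.6562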